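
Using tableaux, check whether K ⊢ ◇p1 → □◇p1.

Tableau for the negation ¬(◇p1 → □◇p1):
1. ¬(◇p1 → □◇p1), 0
2. ◇p1, 0   [¬→-rule on 1]
3. ¬□◇p1, 0   [¬→-rule on 1]
4. p1, 1   [◇-rule on 2: fresh world 1, 0R1]
5. ¬◇p1, 2   [¬□-rule on 3: fresh world 2, 0R2]
Accessibility: 0R1, 0R2
The negation has an open branch (countermodel exists).

Not valid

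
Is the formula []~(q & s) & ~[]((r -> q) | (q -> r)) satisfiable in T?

1. []~(q & s) & ~[]((r -> q) | (q -> r)), 0
2. []~(q & s), 0
3. ~[]((r -> q) | (q -> r)), 0
4. ~(q & s), 0
5. ~s, 0
6. ~((r -> q) | (q -> r)), 1
7. ~(r -> q), 1
8. ~(q -> r), 1
9. r, 1
10. ~q, 1
11. q, 1
12. ~r, 1
Accessibility: 0R0, 0R1, 1R1
Branch closes: q and ~q both at 1.
Every branch closes; the branch above is one of them.

Unsatisfiable (every branch closes)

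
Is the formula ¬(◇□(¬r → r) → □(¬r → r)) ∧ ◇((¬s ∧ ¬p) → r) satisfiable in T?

1. ¬(◇□(¬r → r) → □(¬r → r)) ∧ ◇((¬s ∧ ¬p) → r), w0
2. ¬(◇□(¬r → r) → □(¬r → r)), w0
3. ◇((¬s ∧ ¬p) → r), w0
4. ◇□(¬r → r), w0
5. ¬□(¬r → r), w0
6. (¬s ∧ ¬p) → r, w1
7. r, w1
8. □(¬r → r), w2
9. ¬r → r, w2
10. r, w2
11. ¬(¬r → r), w3
12. ¬r, w3
Accessibility: w0Rw0, w0Rw1, w0Rw2, w0Rw3, w1Rw1, w2Rw2, w3Rw3

Satisfiable (open branch found)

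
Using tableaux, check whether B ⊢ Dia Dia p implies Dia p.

No, not valid

Tableau for the negation not (Dia Dia p implies Dia p):
1. not (Dia Dia p implies Dia p), w0
2. Dia Dia p, w0   [neg-implies-rule on 1]
3. not Dia p, w0   [neg-implies-rule on 1]
4. not p, w0   [neg-Dia-rule on 3 via w0Rw0]
5. Dia p, w1   [Dia-rule on 2: fresh world w1, w0Rw1]
6. not p, w1   [neg-Dia-rule on 3 via w0Rw1]
7. p, w2   [Dia-rule on 5: fresh world w2, w1Rw2]
Accessibility: w0Rw0, w0Rw1, w1Rw0, w1Rw1, w1Rw2, w2Rw1, w2Rw2
The negation has an open branch (countermodel exists).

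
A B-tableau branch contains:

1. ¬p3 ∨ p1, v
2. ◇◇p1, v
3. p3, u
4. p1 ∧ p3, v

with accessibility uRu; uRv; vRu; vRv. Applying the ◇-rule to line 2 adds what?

a fresh world w with vRw, and ◇p1 at w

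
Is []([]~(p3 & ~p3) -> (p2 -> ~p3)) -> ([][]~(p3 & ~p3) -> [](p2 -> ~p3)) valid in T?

Tableau for the negation ~([]([]~(p3 & ~p3) -> (p2 -> ~p3)) -> ([][]~(p3 & ~p3) -> [](p2 -> ~p3))):
1. ~([]([]~(p3 & ~p3) -> (p2 -> ~p3)) -> ([][]~(p3 & ~p3) -> [](p2 -> ~p3))), u
2. []([]~(p3 & ~p3) -> (p2 -> ~p3)), u   [~->-rule on 1]
3. ~([][]~(p3 & ~p3) -> [](p2 -> ~p3)), u   [~->-rule on 1]
4. [][]~(p3 & ~p3), u   [~->-rule on 3]
5. ~[](p2 -> ~p3), u   [~->-rule on 3]
6. []~(p3 & ~p3) -> (p2 -> ~p3), u   [[]-rule on 2 via uRu]
7. []~(p3 & ~p3), u   [[]-rule on 4 via uRu]
8. ~(p3 & ~p3), u   [[]-rule on 7 via uRu]
9. p2 -> ~p3, u   [->-rule on 6 (branches; this branch)]
10. p3, u   [~&-rule on 8 (branches; this branch)]
11. ~p2, u   [->-rule on 9 (branches; this branch)]
12. ~(p2 -> ~p3), v   [~[]-rule on 5: fresh world v, uRv]
13. p2, v   [~->-rule on 12]
14. p3, v   [~->-rule on 12]
15. []~(p3 & ~p3) -> (p2 -> ~p3), v   [[]-rule on 2 via uRv]
16. []~(p3 & ~p3), v   [[]-rule on 4 via uRv]
17. ~(p3 & ~p3), v   [[]-rule on 7 via uRv]
18. ~[]~(p3 & ~p3), v   [->-rule on 15 (branches; this branch)]
19. p3 & ~p3, w   [~[]-rule on 18: fresh world w, vRw]
20. p3, w   [&-rule on 19]
21. ~p3, w   [&-rule on 19]
Accessibility: uRu, uRv, vRv, vRw, wRw
Branch closes: p3 and ~p3 both at w.
Every branch of the negation's tableau closes; the branch above is one of them.

Valid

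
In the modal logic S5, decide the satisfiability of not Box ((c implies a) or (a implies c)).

1. not Box ((c implies a) or (a implies c)), u
2. not ((c implies a) or (a implies c)), v   [neg-Box-rule on 1: fresh world v, uRv]
3. not (c implies a), v   [neg-or-rule on 2]
4. not (a implies c), v   [neg-or-rule on 2]
5. c, v   [neg-implies-rule on 3]
6. not a, v   [neg-implies-rule on 3]
7. a, v   [neg-implies-rule on 4]
8. not c, v   [neg-implies-rule on 4]
Accessibility: uRu, uRv, vRu, vRv
Branch closes: a and not a both at v.
(One branch shown.) All branches close.

No, unsatisfiable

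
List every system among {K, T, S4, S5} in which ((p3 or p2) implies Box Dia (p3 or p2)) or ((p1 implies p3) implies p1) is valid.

S5-tableau for the negation not (((p3 or p2) implies Box Dia (p3 or p2)) or ((p1 implies p3) implies p1)):
1. not (((p3 or p2) implies Box Dia (p3 or p2)) or ((p1 implies p3) implies p1)), u
2. not ((p3 or p2) implies Box Dia (p3 or p2)), u
3. not ((p1 implies p3) implies p1), u
4. p3 or p2, u
5. not Box Dia (p3 or p2), u
6. p1 implies p3, u
7. not p1, u
8. p2, u
9. p3, u
10. not Dia (p3 or p2), v
11. not (p3 or p2), u
12. not p3, u
13. not p2, u
Accessibility: uRu, uRv, vRu, vRv
Branch closes: p3 and not p3 both at u.
Every branch closes (one shown): valid in S5.
S4-tableau for the negation not (((p3 or p2) implies Box Dia (p3 or p2)) or ((p1 implies p3) implies p1)):
1. not (((p3 or p2) implies Box Dia (p3 or p2)) or ((p1 implies p3) implies p1)), u
2. not ((p3 or p2) implies Box Dia (p3 or p2)), u
3. not ((p1 implies p3) implies p1), u
4. p3 or p2, u
5. not Box Dia (p3 or p2), u
6. p1 implies p3, u
7. not p1, u
8. p2, u
9. p3, u
10. not Dia (p3 or p2), v
11. not (p3 or p2), v
12. not p3, v
13. not p2, v
Accessibility: uRu, uRv, vRv
Complete open branch: countermodel on an S4-frame, so not valid in S4, nor in K, T (the same frame is also a K-frame and a T-frame).

S5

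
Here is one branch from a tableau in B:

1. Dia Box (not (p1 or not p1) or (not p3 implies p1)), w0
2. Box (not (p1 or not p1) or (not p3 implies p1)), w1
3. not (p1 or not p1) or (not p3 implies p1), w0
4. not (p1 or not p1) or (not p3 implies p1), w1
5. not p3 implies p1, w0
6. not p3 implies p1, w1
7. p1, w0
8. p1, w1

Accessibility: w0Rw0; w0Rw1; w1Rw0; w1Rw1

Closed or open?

Open

No world carries both an atom and its negation.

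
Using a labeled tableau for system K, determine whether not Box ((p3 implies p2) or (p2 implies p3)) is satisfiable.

1. not Box ((p3 implies p2) or (p2 implies p3)), w0
2. not ((p3 implies p2) or (p2 implies p3)), w1
3. not (p3 implies p2), w1
4. not (p2 implies p3), w1
5. p3, w1
6. not p2, w1
7. p2, w1
8. not p3, w1
Accessibility: w0Rw1
Branch closes: p2 and not p2 both at w1.
Every branch closes; the branch above is one of them.

No, unsatisfiable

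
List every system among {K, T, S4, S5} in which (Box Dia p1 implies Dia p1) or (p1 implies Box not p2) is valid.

T, S4, S5

K-tableau for the negation not ((Box Dia p1 implies Dia p1) or (p1 implies Box not p2)):
1. not ((Box Dia p1 implies Dia p1) or (p1 implies Box not p2)), w0
2. not (Box Dia p1 implies Dia p1), w0
3. not (p1 implies Box not p2), w0
4. Box Dia p1, w0
5. not Dia p1, w0
6. p1, w0
7. not Box not p2, w0
8. p2, w1
9. Dia p1, w1
10. not p1, w1
11. p1, w2
Accessibility: w0Rw1, w1Rw2
Complete open branch: countermodel on a K-frame, so not valid in K.
T-tableau for the negation not ((Box Dia p1 implies Dia p1) or (p1 implies Box not p2)):
1. not ((Box Dia p1 implies Dia p1) or (p1 implies Box not p2)), w0
2. not (Box Dia p1 implies Dia p1), w0
3. not (p1 implies Box not p2), w0
4. Box Dia p1, w0
5. not Dia p1, w0
6. p1, w0
7. not Box not p2, w0
8. Dia p1, w0
9. not p1, w0
Accessibility: w0Rw0
Branch closes: p1 and not p1 both at w0.
Every branch closes (one shown): valid in T, hence also in S4, S5 (every theorem of T is a theorem of S4 and S5).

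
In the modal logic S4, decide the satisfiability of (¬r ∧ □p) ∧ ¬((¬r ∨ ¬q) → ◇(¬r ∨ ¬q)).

No, unsatisfiable

1. (¬r ∧ □p) ∧ ¬((¬r ∨ ¬q) → ◇(¬r ∨ ¬q)), 0
2. ¬r ∧ □p, 0
3. ¬((¬r ∨ ¬q) → ◇(¬r ∨ ¬q)), 0
4. ¬r, 0
5. □p, 0
6. ¬r ∨ ¬q, 0
7. ¬◇(¬r ∨ ¬q), 0
8. p, 0
9. ¬(¬r ∨ ¬q), 0
10. r, 0
11. q, 0
Accessibility: 0R0
Branch closes: r and ¬r both at 0.
(One branch shown.) All branches close.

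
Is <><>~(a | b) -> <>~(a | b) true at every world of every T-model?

Tableau for the negation ~(<><>~(a | b) -> <>~(a | b)):
1. ~(<><>~(a | b) -> <>~(a | b)), 0
2. <><>~(a | b), 0
3. ~<>~(a | b), 0
4. a | b, 0
5. b, 0
6. <>~(a | b), 1
7. a | b, 1
8. b, 1
9. ~(a | b), 2
10. ~a, 2
11. ~b, 2
Accessibility: 0R0, 0R1, 1R1, 1R2, 2R2
The negation has an open branch (countermodel exists).

Invalid (countermodel exists)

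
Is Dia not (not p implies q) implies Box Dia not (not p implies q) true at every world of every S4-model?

Tableau for the negation not (Dia not (not p implies q) implies Box Dia not (not p implies q)):
1. not (Dia not (not p implies q) implies Box Dia not (not p implies q)), w0
2. Dia not (not p implies q), w0   [neg-implies-rule on 1]
3. not Box Dia not (not p implies q), w0   [neg-implies-rule on 1]
4. not (not p implies q), w1   [Dia-rule on 2: fresh world w1, w0Rw1]
5. not p, w1   [neg-implies-rule on 4]
6. not q, w1   [neg-implies-rule on 4]
7. not Dia not (not p implies q), w2   [neg-Box-rule on 3: fresh world w2, w0Rw2]
8. not p implies q, w2   [neg-Dia-rule on 7 via w2Rw2]
9. q, w2   [implies-rule on 8 (branches; this branch)]
Accessibility: w0Rw0, w0Rw1, w0Rw2, w1Rw1, w2Rw2
The negation has an open branch (countermodel exists).

Not valid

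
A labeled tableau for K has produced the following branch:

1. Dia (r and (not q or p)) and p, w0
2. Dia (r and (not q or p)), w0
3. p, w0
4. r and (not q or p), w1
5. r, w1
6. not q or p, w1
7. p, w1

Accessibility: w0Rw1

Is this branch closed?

No, open

No world carries both an atom and its negation.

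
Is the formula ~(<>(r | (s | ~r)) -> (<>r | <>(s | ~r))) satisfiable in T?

No, unsatisfiable

1. ~(<>(r | (s | ~r)) -> (<>r | <>(s | ~r))), u
2. <>(r | (s | ~r)), u   [~->-rule on 1]
3. ~(<>r | <>(s | ~r)), u   [~->-rule on 1]
4. ~<>r, u   [~|-rule on 3]
5. ~<>(s | ~r), u   [~|-rule on 3]
6. ~r, u   [~<>-rule on 4 via uRu]
7. ~(s | ~r), u   [~<>-rule on 5 via uRu]
8. ~s, u   [~|-rule on 7]
9. r, u   [~|-rule on 7]
Accessibility: uRu
Branch closes: r and ~r both at u.
All branches of the tableau close; one closing branch shown above.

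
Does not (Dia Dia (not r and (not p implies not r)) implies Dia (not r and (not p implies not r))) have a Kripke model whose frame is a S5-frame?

No, unsatisfiable

1. not (Dia Dia (not r and (not p implies not r)) implies Dia (not r and (not p implies not r))), w0
2. Dia Dia (not r and (not p implies not r)), w0
3. not Dia (not r and (not p implies not r)), w0
4. not (not r and (not p implies not r)), w0
5. not (not p implies not r), w0
6. not p, w0
7. r, w0
8. Dia (not r and (not p implies not r)), w1
9. not (not r and (not p implies not r)), w1
10. not (not p implies not r), w1
11. not p, w1
12. r, w1
13. not r and (not p implies not r), w2
14. not r, w2
15. not p implies not r, w2
16. not (not r and (not p implies not r)), w2
17. not (not p implies not r), w2
18. not p, w2
19. r, w2
Accessibility: w0Rw0, w0Rw1, w0Rw2, w1Rw0, w1Rw1, w1Rw2, w2Rw0, w2Rw1, w2Rw2
Branch closes: r and not r both at w2.
All branches of the tableau close; one closing branch shown above.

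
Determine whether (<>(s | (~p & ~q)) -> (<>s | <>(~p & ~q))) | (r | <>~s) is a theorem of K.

Valid

Tableau for the negation ~((<>(s | (~p & ~q)) -> (<>s | <>(~p & ~q))) | (r | <>~s)):
1. ~((<>(s | (~p & ~q)) -> (<>s | <>(~p & ~q))) | (r | <>~s)), w0
2. ~(<>(s | (~p & ~q)) -> (<>s | <>(~p & ~q))), w0
3. ~(r | <>~s), w0
4. <>(s | (~p & ~q)), w0
5. ~(<>s | <>(~p & ~q)), w0
6. ~r, w0
7. ~<>~s, w0
8. ~<>s, w0
9. ~<>(~p & ~q), w0
10. s | (~p & ~q), w1
11. s, w1
12. ~s, w1
Accessibility: w0Rw1
Branch closes: s and ~s both at w1.
All branches of the negation close; one closing branch shown above.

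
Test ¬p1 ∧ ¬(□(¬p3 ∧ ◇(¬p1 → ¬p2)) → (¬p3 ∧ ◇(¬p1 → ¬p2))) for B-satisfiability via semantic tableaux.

Unsatisfiable (every branch closes)

1. ¬p1 ∧ ¬(□(¬p3 ∧ ◇(¬p1 → ¬p2)) → (¬p3 ∧ ◇(¬p1 → ¬p2))), 0
2. ¬p1, 0
3. ¬(□(¬p3 ∧ ◇(¬p1 → ¬p2)) → (¬p3 ∧ ◇(¬p1 → ¬p2))), 0
4. □(¬p3 ∧ ◇(¬p1 → ¬p2)), 0
5. ¬(¬p3 ∧ ◇(¬p1 → ¬p2)), 0
6. ¬p3 ∧ ◇(¬p1 → ¬p2), 0
7. ¬p3, 0
8. ◇(¬p1 → ¬p2), 0
9. ¬◇(¬p1 → ¬p2), 0
10. ¬(¬p1 → ¬p2), 0
11. p2, 0
12. ¬p1 → ¬p2, 1
13. ¬p3 ∧ ◇(¬p1 → ¬p2), 1
14. ¬p3, 1
15. ◇(¬p1 → ¬p2), 1
16. ¬(¬p1 → ¬p2), 1
17. ¬p1, 1
18. p2, 1
19. ¬p2, 1
Accessibility: 0R0, 0R1, 1R0, 1R1
Branch closes: p2 and ¬p2 both at 1.
Every branch closes; the branch above is one of them.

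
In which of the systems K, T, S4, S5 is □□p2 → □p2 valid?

T, S4, S5

K-tableau for the negation ¬(□□p2 → □p2):
1. ¬(□□p2 → □p2), 0
2. □□p2, 0
3. ¬□p2, 0
4. ¬p2, 1
5. □p2, 1
Accessibility: 0R1
Complete open branch: countermodel on a K-frame, so not valid in K.
T-tableau for the negation ¬(□□p2 → □p2):
1. ¬(□□p2 → □p2), 0
2. □□p2, 0
3. ¬□p2, 0
4. □p2, 0
5. p2, 0
6. ¬p2, 1
7. □p2, 1
8. p2, 1
Accessibility: 0R0, 0R1, 1R1
Branch closes: p2 and ¬p2 both at 1.
Every branch closes (one shown): valid in T, hence also in S4, S5 (every theorem of T is a theorem of S4 and S5).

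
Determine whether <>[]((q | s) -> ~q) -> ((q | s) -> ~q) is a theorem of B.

Valid in B

Tableau for the negation ~(<>[]((q | s) -> ~q) -> ((q | s) -> ~q)):
1. ~(<>[]((q | s) -> ~q) -> ((q | s) -> ~q)), w0
2. <>[]((q | s) -> ~q), w0
3. ~((q | s) -> ~q), w0
4. q | s, w0
5. q, w0
6. s, w0
7. []((q | s) -> ~q), w1
8. (q | s) -> ~q, w0
9. (q | s) -> ~q, w1
10. ~(q | s), w0
11. ~q, w0
12. ~s, w0
Accessibility: w0Rw0, w0Rw1, w1Rw0, w1Rw1
Branch closes: q and ~q both at w0.
All branches of the negation close; one closing branch shown above.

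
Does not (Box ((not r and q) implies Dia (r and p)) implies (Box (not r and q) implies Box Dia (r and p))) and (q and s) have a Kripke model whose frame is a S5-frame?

1. not (Box ((not r and q) implies Dia (r and p)) implies (Box (not r and q) implies Box Dia (r and p))) and (q and s), 0
2. not (Box ((not r and q) implies Dia (r and p)) implies (Box (not r and q) implies Box Dia (r and p))), 0
3. q and s, 0
4. Box ((not r and q) implies Dia (r and p)), 0
5. not (Box (not r and q) implies Box Dia (r and p)), 0
6. q, 0
7. s, 0
8. Box (not r and q), 0
9. not Box Dia (r and p), 0
10. (not r and q) implies Dia (r and p), 0
11. not r and q, 0
12. not r, 0
13. Dia (r and p), 0
14. not Dia (r and p), 1
15. (not r and q) implies Dia (r and p), 1
16. not r and q, 1
17. not r, 1
18. q, 1
19. not (r and p), 0
20. not (r and p), 1
21. Dia (r and p), 1
22. not p, 0
23. not p, 1
24. r and p, 2
25. r, 2
26. p, 2
27. (not r and q) implies Dia (r and p), 2
28. not r and q, 2
29. not r, 2
30. q, 2
Accessibility: 0R0, 0R1, 0R2, 1R0, 1R1, 1R2, 2R0, 2R1, 2R2
Branch closes: r and not r both at 2.
All branches of the tableau close; one closing branch shown above.

Unsatisfiable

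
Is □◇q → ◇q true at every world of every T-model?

Valid

Tableau for the negation ¬(□◇q → ◇q):
1. ¬(□◇q → ◇q), 0
2. □◇q, 0
3. ¬◇q, 0
4. ◇q, 0
5. ¬q, 0
6. q, 1
7. ◇q, 1
8. ¬q, 1
Accessibility: 0R0, 0R1, 1R1
Branch closes: q and ¬q both at 1.
All branches of the negation close; one closing branch shown above.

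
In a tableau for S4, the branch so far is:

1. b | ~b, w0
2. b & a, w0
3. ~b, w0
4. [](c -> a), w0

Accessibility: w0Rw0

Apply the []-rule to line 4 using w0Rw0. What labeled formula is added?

c -> a, w0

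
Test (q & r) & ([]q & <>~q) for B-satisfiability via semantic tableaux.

1. (q & r) & ([]q & <>~q), u
2. q & r, u
3. []q & <>~q, u
4. q, u
5. r, u
6. []q, u
7. <>~q, u
8. ~q, v
9. q, v
Accessibility: uRu, uRv, vRu, vRv
Branch closes: q and ~q both at v.
Every branch closes; the branch above is one of them.

No, unsatisfiable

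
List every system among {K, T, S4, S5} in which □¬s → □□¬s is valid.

S4-tableau for the negation ¬(□¬s → □□¬s):
1. ¬(□¬s → □□¬s), u
2. □¬s, u   [¬→-rule on 1]
3. ¬□□¬s, u   [¬→-rule on 1]
4. ¬s, u   [□-rule on 2 via uRu]
5. ¬□¬s, v   [¬□-rule on 3: fresh world v, uRv]
6. ¬s, v   [□-rule on 2 via uRv]
7. s, w   [¬□-rule on 5: fresh world w, vRw]
8. ¬s, w   [□-rule on 2 via uRw]
Accessibility: uRu, uRv, uRw, vRv, vRw, wRw
Branch closes: s and ¬s both at w.
Every branch closes (one shown): valid in S4, hence also in S5 (every theorem of S4 is a theorem of S5).
T-tableau for the negation ¬(□¬s → □□¬s):
1. ¬(□¬s → □□¬s), u
2. □¬s, u   [¬→-rule on 1]
3. ¬□□¬s, u   [¬→-rule on 1]
4. ¬s, u   [□-rule on 2 via uRu]
5. ¬□¬s, v   [¬□-rule on 3: fresh world v, uRv]
6. ¬s, v   [□-rule on 2 via uRv]
7. s, w   [¬□-rule on 5: fresh world w, vRw]
Accessibility: uRu, uRv, vRv, vRw, wRw
Complete open branch: countermodel on a T-frame, so not valid in T, nor in K (the same frame is also a K-frame).

S4, S5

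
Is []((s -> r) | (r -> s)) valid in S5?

Yes, valid

Tableau for the negation ~[]((s -> r) | (r -> s)):
1. ~[]((s -> r) | (r -> s)), w0
2. ~((s -> r) | (r -> s)), w1   [~[]-rule on 1: fresh world w1, w0Rw1]
3. ~(s -> r), w1   [~|-rule on 2]
4. ~(r -> s), w1   [~|-rule on 2]
5. s, w1   [~->-rule on 3]
6. ~r, w1   [~->-rule on 3]
7. r, w1   [~->-rule on 4]
8. ~s, w1   [~->-rule on 4]
Accessibility: w0Rw0, w0Rw1, w1Rw0, w1Rw1
Branch closes: r and ~r both at w1.
Every branch of the negation's tableau closes; the branch above is one of them.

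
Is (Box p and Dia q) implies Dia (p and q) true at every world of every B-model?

Tableau for the negation not ((Box p and Dia q) implies Dia (p and q)):
1. not ((Box p and Dia q) implies Dia (p and q)), u
2. Box p and Dia q, u
3. not Dia (p and q), u
4. Box p, u
5. Dia q, u
6. not (p and q), u
7. p, u
8. not q, u
9. q, v
10. not (p and q), v
11. p, v
12. not q, v
Accessibility: uRu, uRv, vRu, vRv
Branch closes: q and not q both at v.
Every branch of the negation's tableau closes; the branch above is one of them.

Valid in B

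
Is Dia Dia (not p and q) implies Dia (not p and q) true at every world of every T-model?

Tableau for the negation not (Dia Dia (not p and q) implies Dia (not p and q)):
1. not (Dia Dia (not p and q) implies Dia (not p and q)), w0
2. Dia Dia (not p and q), w0
3. not Dia (not p and q), w0
4. not (not p and q), w0
5. not q, w0
6. Dia (not p and q), w1
7. not (not p and q), w1
8. not q, w1
9. not p and q, w2
10. not p, w2
11. q, w2
Accessibility: w0Rw0, w0Rw1, w1Rw1, w1Rw2, w2Rw2
The negation has an open branch (countermodel exists).

No, not valid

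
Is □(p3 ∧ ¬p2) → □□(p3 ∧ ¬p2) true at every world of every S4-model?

Tableau for the negation ¬(□(p3 ∧ ¬p2) → □□(p3 ∧ ¬p2)):
1. ¬(□(p3 ∧ ¬p2) → □□(p3 ∧ ¬p2)), 0
2. □(p3 ∧ ¬p2), 0
3. ¬□□(p3 ∧ ¬p2), 0
4. p3 ∧ ¬p2, 0
5. p3, 0
6. ¬p2, 0
7. ¬□(p3 ∧ ¬p2), 1
8. p3 ∧ ¬p2, 1
9. p3, 1
10. ¬p2, 1
11. ¬(p3 ∧ ¬p2), 2
12. p3 ∧ ¬p2, 2
13. p3, 2
14. ¬p2, 2
15. p2, 2
Accessibility: 0R0, 0R1, 0R2, 1R1, 1R2, 2R2
Branch closes: p2 and ¬p2 both at 2.
All branches of the negation close; one closing branch shown above.

Valid in S4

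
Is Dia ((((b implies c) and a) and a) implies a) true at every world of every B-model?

Valid

Tableau for the negation not Dia ((((b implies c) and a) and a) implies a):
1. not Dia ((((b implies c) and a) and a) implies a), u
2. not ((((b implies c) and a) and a) implies a), u   [neg-Dia-rule on 1 via uRu]
3. ((b implies c) and a) and a, u   [neg-implies-rule on 2]
4. not a, u   [neg-implies-rule on 2]
5. (b implies c) and a, u   [and-rule on 3]
6. a, u   [and-rule on 3]
Accessibility: uRu
Branch closes: a and not a both at u.
Every branch of the negation's tableau closes; the branch above is one of them.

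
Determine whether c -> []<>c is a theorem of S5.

Valid in S5

Tableau for the negation ~(c -> []<>c):
1. ~(c -> []<>c), 0
2. c, 0
3. ~[]<>c, 0
4. ~<>c, 1
5. ~c, 0
Accessibility: 0R0, 0R1, 1R0, 1R1
Branch closes: c and ~c both at 0.
Every branch of the negation's tableau closes; the branch above is one of them.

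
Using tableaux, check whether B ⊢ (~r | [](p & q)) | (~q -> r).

Valid in B

Tableau for the negation ~((~r | [](p & q)) | (~q -> r)):
1. ~((~r | [](p & q)) | (~q -> r)), w0
2. ~(~r | [](p & q)), w0   [~|-rule on 1]
3. ~(~q -> r), w0   [~|-rule on 1]
4. r, w0   [~|-rule on 2]
5. ~[](p & q), w0   [~|-rule on 2]
6. ~q, w0   [~->-rule on 3]
7. ~r, w0   [~->-rule on 3]
Accessibility: w0Rw0
Branch closes: r and ~r both at w0.
Every branch of the negation's tableau closes; the branch above is one of them.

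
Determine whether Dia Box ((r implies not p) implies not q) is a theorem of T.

Tableau for the negation not Dia Box ((r implies not p) implies not q):
1. not Dia Box ((r implies not p) implies not q), w0
2. not Box ((r implies not p) implies not q), w0   [neg-Dia-rule on 1 via w0Rw0]
3. not ((r implies not p) implies not q), w1   [neg-Box-rule on 2: fresh world w1, w0Rw1]
4. r implies not p, w1   [neg-implies-rule on 3]
5. q, w1   [neg-implies-rule on 3]
6. not Box ((r implies not p) implies not q), w1   [neg-Dia-rule on 1 via w0Rw1]
7. not p, w1   [implies-rule on 4 (branches; this branch)]
8. not ((r implies not p) implies not q), w2   [neg-Box-rule on 6: fresh world w2, w1Rw2]
9. r implies not p, w2   [neg-implies-rule on 8]
10. q, w2   [neg-implies-rule on 8]
11. not p, w2   [implies-rule on 9 (branches; this branch)]
Accessibility: w0Rw0, w0Rw1, w1Rw1, w1Rw2, w2Rw2
The negation has an open branch (countermodel exists).

No, not valid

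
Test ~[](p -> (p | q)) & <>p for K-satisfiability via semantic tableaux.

1. ~[](p -> (p | q)) & <>p, w0
2. ~[](p -> (p | q)), w0   [&-rule on 1]
3. <>p, w0   [&-rule on 1]
4. ~(p -> (p | q)), w1   [~[]-rule on 2: fresh world w1, w0Rw1]
5. p, w1   [~->-rule on 4]
6. ~(p | q), w1   [~->-rule on 4]
7. ~p, w1   [~|-rule on 6]
8. ~q, w1   [~|-rule on 6]
Accessibility: w0Rw1
Branch closes: p and ~p both at w1.
(One branch shown.) All branches close.

No, unsatisfiable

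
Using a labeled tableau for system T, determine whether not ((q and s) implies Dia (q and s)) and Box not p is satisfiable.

Unsatisfiable

1. not ((q and s) implies Dia (q and s)) and Box not p, u
2. not ((q and s) implies Dia (q and s)), u
3. Box not p, u
4. q and s, u
5. not Dia (q and s), u
6. q, u
7. s, u
8. not p, u
9. not (q and s), u
10. not s, u
Accessibility: uRu
Branch closes: s and not s both at u.
(One branch shown.) All branches close.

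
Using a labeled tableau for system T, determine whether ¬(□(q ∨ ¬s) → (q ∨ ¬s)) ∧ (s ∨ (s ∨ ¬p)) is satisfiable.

1. ¬(□(q ∨ ¬s) → (q ∨ ¬s)) ∧ (s ∨ (s ∨ ¬p)), u
2. ¬(□(q ∨ ¬s) → (q ∨ ¬s)), u   [∧-rule on 1]
3. s ∨ (s ∨ ¬p), u   [∧-rule on 1]
4. □(q ∨ ¬s), u   [¬→-rule on 2]
5. ¬(q ∨ ¬s), u   [¬→-rule on 2]
6. ¬q, u   [¬∨-rule on 5]
7. s, u   [¬∨-rule on 5]
8. q ∨ ¬s, u   [□-rule on 4 via uRu]
9. s ∨ ¬p, u   [∨-rule on 3 (branches; this branch)]
10. ¬s, u   [∨-rule on 8 (branches; this branch)]
Accessibility: uRu
Branch closes: s and ¬s both at u.
(One branch shown.) All branches close.

Unsatisfiable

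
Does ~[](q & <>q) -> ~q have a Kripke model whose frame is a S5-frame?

Satisfiable

1. ~[](q & <>q) -> ~q, w0
2. ~q, w0
Accessibility: w0Rw0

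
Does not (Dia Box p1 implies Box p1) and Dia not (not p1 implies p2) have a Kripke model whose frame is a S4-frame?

Satisfiable

1. not (Dia Box p1 implies Box p1) and Dia not (not p1 implies p2), 0
2. not (Dia Box p1 implies Box p1), 0   [and-rule on 1]
3. Dia not (not p1 implies p2), 0   [and-rule on 1]
4. Dia Box p1, 0   [neg-implies-rule on 2]
5. not Box p1, 0   [neg-implies-rule on 2]
6. not (not p1 implies p2), 1   [Dia-rule on 3: fresh world 1, 0R1]
7. not p1, 1   [neg-implies-rule on 6]
8. not p2, 1   [neg-implies-rule on 6]
9. Box p1, 2   [Dia-rule on 4: fresh world 2, 0R2]
10. p1, 2   [Box-rule on 9 via 2R2]
11. not p1, 3   [neg-Box-rule on 5: fresh world 3, 0R3]
Accessibility: 0R0, 0R1, 0R2, 0R3, 1R1, 2R2, 3R3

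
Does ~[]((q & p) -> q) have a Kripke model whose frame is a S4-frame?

Unsatisfiable (every branch closes)

1. ~[]((q & p) -> q), w0
2. ~((q & p) -> q), w1
3. q & p, w1
4. ~q, w1
5. q, w1
6. p, w1
Accessibility: w0Rw0, w0Rw1, w1Rw1
Branch closes: q and ~q both at w1.
(One branch shown.) All branches close.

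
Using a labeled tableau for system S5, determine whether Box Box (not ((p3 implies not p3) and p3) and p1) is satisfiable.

1. Box Box (not ((p3 implies not p3) and p3) and p1), u
2. Box (not ((p3 implies not p3) and p3) and p1), u
3. not ((p3 implies not p3) and p3) and p1, u
4. not ((p3 implies not p3) and p3), u
5. p1, u
6. not p3, u
Accessibility: uRu

Satisfiable (open branch found)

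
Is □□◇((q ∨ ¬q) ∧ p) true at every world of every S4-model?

No, not valid

Tableau for the negation ¬□□◇((q ∨ ¬q) ∧ p):
1. ¬□□◇((q ∨ ¬q) ∧ p), u
2. ¬□◇((q ∨ ¬q) ∧ p), v   [¬□-rule on 1: fresh world v, uRv]
3. ¬◇((q ∨ ¬q) ∧ p), w   [¬□-rule on 2: fresh world w, vRw]
4. ¬((q ∨ ¬q) ∧ p), w   [¬◇-rule on 3 via wRw]
5. ¬p, w   [¬∧-rule on 4 (branches; this branch)]
Accessibility: uRu, uRv, uRw, vRv, vRw, wRw
The negation has an open branch (countermodel exists).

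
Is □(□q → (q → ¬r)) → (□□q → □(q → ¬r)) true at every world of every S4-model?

Tableau for the negation ¬(□(□q → (q → ¬r)) → (□□q → □(q → ¬r))):
1. ¬(□(□q → (q → ¬r)) → (□□q → □(q → ¬r))), w0
2. □(□q → (q → ¬r)), w0
3. ¬(□□q → □(q → ¬r)), w0
4. □□q, w0
5. ¬□(q → ¬r), w0
6. □q → (q → ¬r), w0
7. □q, w0
8. q, w0
9. q → ¬r, w0
10. ¬r, w0
11. ¬(q → ¬r), w1
12. q, w1
13. r, w1
14. □q → (q → ¬r), w1
15. □q, w1
16. ¬□q, w1
17. ¬q, w2
18. □q → (q → ¬r), w2
19. □q, w2
20. q, w2
Accessibility: w0Rw0, w0Rw1, w0Rw2, w1Rw1, w1Rw2, w2Rw2
Branch closes: q and ¬q both at w2.
All branches of the negation close; one closing branch shown above.

Yes, valid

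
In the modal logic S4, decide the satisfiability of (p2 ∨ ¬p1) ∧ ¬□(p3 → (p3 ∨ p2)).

No, unsatisfiable

1. (p2 ∨ ¬p1) ∧ ¬□(p3 → (p3 ∨ p2)), u
2. p2 ∨ ¬p1, u
3. ¬□(p3 → (p3 ∨ p2)), u
4. ¬p1, u
5. ¬(p3 → (p3 ∨ p2)), v
6. p3, v
7. ¬(p3 ∨ p2), v
8. ¬p3, v
9. ¬p2, v
Accessibility: uRu, uRv, vRv
Branch closes: p3 and ¬p3 both at v.
Every branch closes; the branch above is one of them.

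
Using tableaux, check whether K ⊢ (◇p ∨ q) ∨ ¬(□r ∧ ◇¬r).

Tableau for the negation ¬((◇p ∨ q) ∨ ¬(□r ∧ ◇¬r)):
1. ¬((◇p ∨ q) ∨ ¬(□r ∧ ◇¬r)), w0
2. ¬(◇p ∨ q), w0
3. □r ∧ ◇¬r, w0
4. ¬◇p, w0
5. ¬q, w0
6. □r, w0
7. ◇¬r, w0
8. ¬r, w1
9. ¬p, w1
10. r, w1
Accessibility: w0Rw1
Branch closes: r and ¬r both at w1.
Every branch of the negation's tableau closes; the branch above is one of them.

Yes, valid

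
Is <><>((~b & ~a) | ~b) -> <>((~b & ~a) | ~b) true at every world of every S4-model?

Tableau for the negation ~(<><>((~b & ~a) | ~b) -> <>((~b & ~a) | ~b)):
1. ~(<><>((~b & ~a) | ~b) -> <>((~b & ~a) | ~b)), w0
2. <><>((~b & ~a) | ~b), w0   [~->-rule on 1]
3. ~<>((~b & ~a) | ~b), w0   [~->-rule on 1]
4. ~((~b & ~a) | ~b), w0   [~<>-rule on 3 via w0Rw0]
5. ~(~b & ~a), w0   [~|-rule on 4]
6. b, w0   [~|-rule on 4]
7. a, w0   [~&-rule on 5 (branches; this branch)]
8. <>((~b & ~a) | ~b), w1   [<>-rule on 2: fresh world w1, w0Rw1]
9. ~((~b & ~a) | ~b), w1   [~<>-rule on 3 via w0Rw1]
10. ~(~b & ~a), w1   [~|-rule on 9]
11. b, w1   [~|-rule on 9]
12. a, w1   [~&-rule on 10 (branches; this branch)]
13. (~b & ~a) | ~b, w2   [<>-rule on 8: fresh world w2, w1Rw2]
14. ~((~b & ~a) | ~b), w2   [~<>-rule on 3 via w0Rw2]
15. ~(~b & ~a), w2   [~|-rule on 14]
16. b, w2   [~|-rule on 14]
17. ~b & ~a, w2   [|-rule on 13 (branches; this branch)]
18. ~b, w2   [&-rule on 17]
19. ~a, w2   [&-rule on 17]
Accessibility: w0Rw0, w0Rw1, w0Rw2, w1Rw1, w1Rw2, w2Rw2
Branch closes: b and ~b both at w2.
All branches of the negation close; one closing branch shown above.

Yes, valid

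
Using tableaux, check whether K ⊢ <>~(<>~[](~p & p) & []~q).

Invalid (countermodel exists)

Tableau for the negation ~<>~(<>~[](~p & p) & []~q):
1. ~<>~(<>~[](~p & p) & []~q), w0
The negation has an open branch (countermodel exists).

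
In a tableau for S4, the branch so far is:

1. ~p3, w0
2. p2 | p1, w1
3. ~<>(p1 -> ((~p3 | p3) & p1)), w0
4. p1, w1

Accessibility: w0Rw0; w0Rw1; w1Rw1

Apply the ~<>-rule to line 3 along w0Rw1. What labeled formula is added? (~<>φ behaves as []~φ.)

~(p1 -> ((~p3 | p3) & p1)), w1

~<>φ behaves as []~φ: propagate the negated body to each accessible world.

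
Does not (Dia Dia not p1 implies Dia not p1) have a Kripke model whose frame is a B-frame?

Satisfiable

1. not (Dia Dia not p1 implies Dia not p1), w0
2. Dia Dia not p1, w0
3. not Dia not p1, w0
4. p1, w0
5. Dia not p1, w1
6. p1, w1
7. not p1, w2
Accessibility: w0Rw0, w0Rw1, w1Rw0, w1Rw1, w1Rw2, w2Rw1, w2Rw2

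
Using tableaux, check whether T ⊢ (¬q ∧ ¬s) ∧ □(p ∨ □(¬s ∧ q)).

Tableau for the negation ¬((¬q ∧ ¬s) ∧ □(p ∨ □(¬s ∧ q))):
1. ¬((¬q ∧ ¬s) ∧ □(p ∨ □(¬s ∧ q))), w0
2. ¬□(p ∨ □(¬s ∧ q)), w0
3. ¬(p ∨ □(¬s ∧ q)), w1
4. ¬p, w1
5. ¬□(¬s ∧ q), w1
6. ¬(¬s ∧ q), w2
7. ¬q, w2
Accessibility: w0Rw0, w0Rw1, w1Rw1, w1Rw2, w2Rw2
The negation has an open branch (countermodel exists).

Invalid (countermodel exists)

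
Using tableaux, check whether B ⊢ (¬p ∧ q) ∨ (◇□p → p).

Valid

Tableau for the negation ¬((¬p ∧ q) ∨ (◇□p → p)):
1. ¬((¬p ∧ q) ∨ (◇□p → p)), u
2. ¬(¬p ∧ q), u
3. ¬(◇□p → p), u
4. ◇□p, u
5. ¬p, u
6. ¬q, u
7. □p, v
8. p, u
Accessibility: uRu, uRv, vRu, vRv
Branch closes: p and ¬p both at u.
All branches of the negation close; one closing branch shown above.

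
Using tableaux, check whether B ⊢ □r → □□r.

Tableau for the negation ¬(□r → □□r):
1. ¬(□r → □□r), u
2. □r, u
3. ¬□□r, u
4. r, u
5. ¬□r, v
6. r, v
7. ¬r, w
Accessibility: uRu, uRv, vRu, vRv, vRw, wRv, wRw
The negation has an open branch (countermodel exists).

No, not valid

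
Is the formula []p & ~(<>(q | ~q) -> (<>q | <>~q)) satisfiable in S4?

No, unsatisfiable

1. []p & ~(<>(q | ~q) -> (<>q | <>~q)), w0
2. []p, w0
3. ~(<>(q | ~q) -> (<>q | <>~q)), w0
4. <>(q | ~q), w0
5. ~(<>q | <>~q), w0
6. ~<>q, w0
7. ~<>~q, w0
8. p, w0
9. ~q, w0
10. q, w0
Accessibility: w0Rw0
Branch closes: q and ~q both at w0.
(One branch shown.) All branches close.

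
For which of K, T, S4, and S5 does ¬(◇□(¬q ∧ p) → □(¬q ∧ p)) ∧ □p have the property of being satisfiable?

S5-tableau for the formula:
1. ¬(◇□(¬q ∧ p) → □(¬q ∧ p)) ∧ □p, w0
2. ¬(◇□(¬q ∧ p) → □(¬q ∧ p)), w0
3. □p, w0
4. ◇□(¬q ∧ p), w0
5. ¬□(¬q ∧ p), w0
6. p, w0
7. □(¬q ∧ p), w1
8. p, w1
9. ¬q ∧ p, w0
10. ¬q, w0
11. ¬q ∧ p, w1
12. ¬q, w1
13. ¬(¬q ∧ p), w2
14. p, w2
15. ¬q ∧ p, w2
16. ¬q, w2
17. ¬p, w2
Accessibility: w0Rw0, w0Rw1, w0Rw2, w1Rw0, w1Rw1, w1Rw2, w2Rw0, w2Rw1, w2Rw2
Branch closes: p and ¬p both at w2.
Every branch closes (one shown): unsatisfiable in S5.
S4-tableau for the formula:
1. ¬(◇□(¬q ∧ p) → □(¬q ∧ p)) ∧ □p, w0
2. ¬(◇□(¬q ∧ p) → □(¬q ∧ p)), w0
3. □p, w0
4. ◇□(¬q ∧ p), w0
5. ¬□(¬q ∧ p), w0
6. p, w0
7. □(¬q ∧ p), w1
8. p, w1
9. ¬q ∧ p, w1
10. ¬q, w1
11. ¬(¬q ∧ p), w2
12. p, w2
13. q, w2
Accessibility: w0Rw0, w0Rw1, w0Rw2, w1Rw1, w2Rw2
Complete open branch: satisfiable in S4, hence also in K, T (this S4-model is also a K-model and a T-model).

K, T, S4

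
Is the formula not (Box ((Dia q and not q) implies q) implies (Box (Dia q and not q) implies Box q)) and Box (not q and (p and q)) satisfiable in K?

No, unsatisfiable

1. not (Box ((Dia q and not q) implies q) implies (Box (Dia q and not q) implies Box q)) and Box (not q and (p and q)), 0
2. not (Box ((Dia q and not q) implies q) implies (Box (Dia q and not q) implies Box q)), 0   [and-rule on 1]
3. Box (not q and (p and q)), 0   [and-rule on 1]
4. Box ((Dia q and not q) implies q), 0   [neg-implies-rule on 2]
5. not (Box (Dia q and not q) implies Box q), 0   [neg-implies-rule on 2]
6. Box (Dia q and not q), 0   [neg-implies-rule on 5]
7. not Box q, 0   [neg-implies-rule on 5]
8. not q, 1   [neg-Box-rule on 7: fresh world 1, 0R1]
9. not q and (p and q), 1   [Box-rule on 3 via 0R1]
10. p and q, 1   [and-rule on 9]
11. p, 1   [and-rule on 10]
12. q, 1   [and-rule on 10]
Accessibility: 0R1
Branch closes: q and not q both at 1.
All branches of the tableau close; one closing branch shown above.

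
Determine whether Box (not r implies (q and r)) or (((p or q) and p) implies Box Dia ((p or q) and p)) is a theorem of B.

Yes, valid

Tableau for the negation not (Box (not r implies (q and r)) or (((p or q) and p) implies Box Dia ((p or q) and p))):
1. not (Box (not r implies (q and r)) or (((p or q) and p) implies Box Dia ((p or q) and p))), w0
2. not Box (not r implies (q and r)), w0   [neg-or-rule on 1]
3. not (((p or q) and p) implies Box Dia ((p or q) and p)), w0   [neg-or-rule on 1]
4. (p or q) and p, w0   [neg-implies-rule on 3]
5. not Box Dia ((p or q) and p), w0   [neg-implies-rule on 3]
6. p or q, w0   [and-rule on 4]
7. p, w0   [and-rule on 4]
8. q, w0   [or-rule on 6 (branches; this branch)]
9. not (not r implies (q and r)), w1   [neg-Box-rule on 2: fresh world w1, w0Rw1]
10. not r, w1   [neg-implies-rule on 9]
11. not (q and r), w1   [neg-implies-rule on 9]
12. not Dia ((p or q) and p), w2   [neg-Box-rule on 5: fresh world w2, w0Rw2]
13. not ((p or q) and p), w0   [neg-Dia-rule on 12 via w2Rw0]
14. not ((p or q) and p), w2   [neg-Dia-rule on 12 via w2Rw2]
15. not (p or q), w0   [neg-and-rule on 13 (branches; this branch)]
16. not p, w0   [neg-or-rule on 15]
17. not q, w0   [neg-or-rule on 15]
Accessibility: w0Rw0, w0Rw1, w0Rw2, w1Rw0, w1Rw1, w2Rw0, w2Rw2
Branch closes: p and not p both at w0.
All branches of the negation close; one closing branch shown above.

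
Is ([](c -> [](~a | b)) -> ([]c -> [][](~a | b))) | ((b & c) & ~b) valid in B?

Tableau for the negation ~(([](c -> [](~a | b)) -> ([]c -> [][](~a | b))) | ((b & c) & ~b)):
1. ~(([](c -> [](~a | b)) -> ([]c -> [][](~a | b))) | ((b & c) & ~b)), 0
2. ~([](c -> [](~a | b)) -> ([]c -> [][](~a | b))), 0
3. ~((b & c) & ~b), 0
4. [](c -> [](~a | b)), 0
5. ~([]c -> [][](~a | b)), 0
6. []c, 0
7. ~[][](~a | b), 0
8. c -> [](~a | b), 0
9. c, 0
10. ~(b & c), 0
11. [](~a | b), 0
12. ~a | b, 0
13. ~b, 0
14. ~a, 0
15. ~[](~a | b), 1
16. c -> [](~a | b), 1
17. c, 1
18. ~a | b, 1
19. [](~a | b), 1
20. b, 1
21. ~(~a | b), 2
22. a, 2
23. ~b, 2
24. ~a | b, 2
25. b, 2
Accessibility: 0R0, 0R1, 1R0, 1R1, 1R2, 2R1, 2R2
Branch closes: b and ~b both at 2.
Every branch of the negation's tableau closes; the branch above is one of them.

Yes, valid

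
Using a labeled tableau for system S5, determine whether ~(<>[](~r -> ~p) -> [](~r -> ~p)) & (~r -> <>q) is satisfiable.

Unsatisfiable

1. ~(<>[](~r -> ~p) -> [](~r -> ~p)) & (~r -> <>q), w0
2. ~(<>[](~r -> ~p) -> [](~r -> ~p)), w0
3. ~r -> <>q, w0
4. <>[](~r -> ~p), w0
5. ~[](~r -> ~p), w0
6. <>q, w0
7. [](~r -> ~p), w1
8. ~r -> ~p, w0
9. ~r -> ~p, w1
10. ~p, w0
11. ~p, w1
12. ~(~r -> ~p), w2
13. ~r, w2
14. p, w2
15. ~r -> ~p, w2
16. ~p, w2
Accessibility: w0Rw0, w0Rw1, w0Rw2, w1Rw0, w1Rw1, w1Rw2, w2Rw0, w2Rw1, w2Rw2
Branch closes: p and ~p both at w2.
(One branch shown.) All branches close.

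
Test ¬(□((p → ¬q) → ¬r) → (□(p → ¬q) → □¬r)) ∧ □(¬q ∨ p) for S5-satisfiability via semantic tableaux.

1. ¬(□((p → ¬q) → ¬r) → (□(p → ¬q) → □¬r)) ∧ □(¬q ∨ p), 0
2. ¬(□((p → ¬q) → ¬r) → (□(p → ¬q) → □¬r)), 0
3. □(¬q ∨ p), 0
4. □((p → ¬q) → ¬r), 0
5. ¬(□(p → ¬q) → □¬r), 0
6. □(p → ¬q), 0
7. ¬□¬r, 0
8. ¬q ∨ p, 0
9. (p → ¬q) → ¬r, 0
10. p → ¬q, 0
11. p, 0
12. ¬r, 0
13. ¬q, 0
14. r, 1
15. ¬q ∨ p, 1
16. (p → ¬q) → ¬r, 1
17. p → ¬q, 1
18. p, 1
19. ¬(p → ¬q), 1
20. q, 1
21. ¬q, 1
Accessibility: 0R0, 0R1, 1R0, 1R1
Branch closes: q and ¬q both at 1.
Every branch closes; the branch above is one of them.

No, unsatisfiable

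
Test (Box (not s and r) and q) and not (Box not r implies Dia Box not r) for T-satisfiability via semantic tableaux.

Unsatisfiable (every branch closes)

1. (Box (not s and r) and q) and not (Box not r implies Dia Box not r), 0
2. Box (not s and r) and q, 0   [and-rule on 1]
3. not (Box not r implies Dia Box not r), 0   [and-rule on 1]
4. Box (not s and r), 0   [and-rule on 2]
5. q, 0   [and-rule on 2]
6. Box not r, 0   [neg-implies-rule on 3]
7. not Dia Box not r, 0   [neg-implies-rule on 3]
8. not s and r, 0   [Box-rule on 4 via 0R0]
9. not s, 0   [and-rule on 8]
10. r, 0   [and-rule on 8]
11. not r, 0   [Box-rule on 6 via 0R0]
Accessibility: 0R0
Branch closes: r and not r both at 0.
All branches of the tableau close; one closing branch shown above.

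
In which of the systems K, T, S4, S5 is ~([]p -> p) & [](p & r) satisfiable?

K

K-tableau for the formula:
1. ~([]p -> p) & [](p & r), w0
2. ~([]p -> p), w0   [&-rule on 1]
3. [](p & r), w0   [&-rule on 1]
4. []p, w0   [~->-rule on 2]
5. ~p, w0   [~->-rule on 2]
Complete open branch: satisfiable in K.
T-tableau for the formula:
1. ~([]p -> p) & [](p & r), w0
2. ~([]p -> p), w0   [&-rule on 1]
3. [](p & r), w0   [&-rule on 1]
4. []p, w0   [~->-rule on 2]
5. ~p, w0   [~->-rule on 2]
6. p & r, w0   [[]-rule on 3 via w0Rw0]
7. p, w0   [&-rule on 6]
8. r, w0   [&-rule on 6]
Accessibility: w0Rw0
Branch closes: p and ~p both at w0.
Every branch closes (one shown): unsatisfiable in T, hence also in S4, S5 (every S4/S5-frame is a T-frame).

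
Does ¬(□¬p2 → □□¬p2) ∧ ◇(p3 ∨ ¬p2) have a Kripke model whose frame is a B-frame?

Satisfiable

1. ¬(□¬p2 → □□¬p2) ∧ ◇(p3 ∨ ¬p2), u
2. ¬(□¬p2 → □□¬p2), u   [∧-rule on 1]
3. ◇(p3 ∨ ¬p2), u   [∧-rule on 1]
4. □¬p2, u   [¬→-rule on 2]
5. ¬□□¬p2, u   [¬→-rule on 2]
6. ¬p2, u   [□-rule on 4 via uRu]
7. p3 ∨ ¬p2, v   [◇-rule on 3: fresh world v, uRv]
8. ¬p2, v   [□-rule on 4 via uRv]
9. ¬□¬p2, w   [¬□-rule on 5: fresh world w, uRw]
10. ¬p2, w   [□-rule on 4 via uRw]
11. p2, x   [¬□-rule on 9: fresh world x, wRx]
Accessibility: uRu, uRv, uRw, vRu, vRv, wRu, wRw, wRx, xRw, xRx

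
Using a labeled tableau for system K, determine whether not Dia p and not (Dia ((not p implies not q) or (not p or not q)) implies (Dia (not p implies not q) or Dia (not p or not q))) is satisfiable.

No, unsatisfiable

1. not Dia p and not (Dia ((not p implies not q) or (not p or not q)) implies (Dia (not p implies not q) or Dia (not p or not q))), w0
2. not Dia p, w0
3. not (Dia ((not p implies not q) or (not p or not q)) implies (Dia (not p implies not q) or Dia (not p or not q))), w0
4. Dia ((not p implies not q) or (not p or not q)), w0
5. not (Dia (not p implies not q) or Dia (not p or not q)), w0
6. not Dia (not p implies not q), w0
7. not Dia (not p or not q), w0
8. (not p implies not q) or (not p or not q), w1
9. not p, w1
10. not (not p implies not q), w1
11. q, w1
12. not (not p or not q), w1
13. p, w1
Accessibility: w0Rw1
Branch closes: p and not p both at w1.
All branches of the tableau close; one closing branch shown above.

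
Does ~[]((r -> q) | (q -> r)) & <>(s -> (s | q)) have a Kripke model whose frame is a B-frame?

1. ~[]((r -> q) | (q -> r)) & <>(s -> (s | q)), u
2. ~[]((r -> q) | (q -> r)), u
3. <>(s -> (s | q)), u
4. ~((r -> q) | (q -> r)), v
5. ~(r -> q), v
6. ~(q -> r), v
7. r, v
8. ~q, v
9. q, v
10. ~r, v
Accessibility: uRu, uRv, vRu, vRv
Branch closes: q and ~q both at v.
All branches of the tableau close; one closing branch shown above.

Unsatisfiable (every branch closes)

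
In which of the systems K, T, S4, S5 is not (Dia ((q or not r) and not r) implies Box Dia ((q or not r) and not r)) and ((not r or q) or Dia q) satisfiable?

S5-tableau for the formula:
1. not (Dia ((q or not r) and not r) implies Box Dia ((q or not r) and not r)) and ((not r or q) or Dia q), w0
2. not (Dia ((q or not r) and not r) implies Box Dia ((q or not r) and not r)), w0
3. (not r or q) or Dia q, w0
4. Dia ((q or not r) and not r), w0
5. not Box Dia ((q or not r) and not r), w0
6. Dia q, w0
7. (q or not r) and not r, w1
8. q or not r, w1
9. not r, w1
10. not Dia ((q or not r) and not r), w2
11. not ((q or not r) and not r), w0
12. not ((q or not r) and not r), w1
13. not ((q or not r) and not r), w2
14. not (q or not r), w0
15. not q, w0
16. r, w0
17. not (q or not r), w1
18. not q, w1
19. r, w1
Accessibility: w0Rw0, w0Rw1, w0Rw2, w1Rw0, w1Rw1, w1Rw2, w2Rw0, w2Rw1, w2Rw2
Branch closes: r and not r both at w1.
Every branch closes (one shown): unsatisfiable in S5.
S4-tableau for the formula:
1. not (Dia ((q or not r) and not r) implies Box Dia ((q or not r) and not r)) and ((not r or q) or Dia q), w0
2. not (Dia ((q or not r) and not r) implies Box Dia ((q or not r) and not r)), w0
3. (not r or q) or Dia q, w0
4. Dia ((q or not r) and not r), w0
5. not Box Dia ((q or not r) and not r), w0
6. Dia q, w0
7. (q or not r) and not r, w1
8. q or not r, w1
9. not r, w1
10. not Dia ((q or not r) and not r), w2
11. not ((q or not r) and not r), w2
12. r, w2
13. q, w3
Accessibility: w0Rw0, w0Rw1, w0Rw2, w0Rw3, w1Rw1, w2Rw2, w3Rw3
Complete open branch: satisfiable in S4, hence also in K, T (this S4-model is also a K-model and a T-model).

K, T, S4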